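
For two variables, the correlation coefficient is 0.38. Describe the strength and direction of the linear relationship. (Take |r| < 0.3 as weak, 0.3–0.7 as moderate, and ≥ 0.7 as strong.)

moderate positive

r = 0.38 > 0 so the relationship is positive.
|r| = 0.38, which falls in the moderate range.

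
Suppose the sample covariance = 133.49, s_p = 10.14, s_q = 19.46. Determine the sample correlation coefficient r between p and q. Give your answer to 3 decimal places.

r = Cov(p,q) / (s_p · s_q) = 133.49 / (10.14 × 19.46)
  = 133.49 / 197.3244 ≈ 0.677

0.677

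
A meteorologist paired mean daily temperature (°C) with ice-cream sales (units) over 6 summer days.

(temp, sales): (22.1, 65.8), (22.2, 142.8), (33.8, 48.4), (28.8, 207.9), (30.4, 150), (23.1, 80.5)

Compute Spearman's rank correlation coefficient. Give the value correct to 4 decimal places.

Rank temp: 1, 2, 6, 4, 5, 3
Rank sales: 2, 4, 1, 6, 5, 3
d = rank(temp) − rank(sales): -1, -2, 5, -2, 0, 0; Σd² = 34
ρ = 1 − 6Σd² / [n(n²−1)] = 1 − 6×34 / (6×35) = 1 − 204/210 ≈ 0.0286

0.0286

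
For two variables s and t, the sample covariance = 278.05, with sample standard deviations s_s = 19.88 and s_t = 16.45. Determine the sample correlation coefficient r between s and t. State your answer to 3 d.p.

r = Cov(s,t) / (s_s · s_t) = 278.05 / (19.88 × 16.45)
  = 278.05 / 327.0260 ≈ 0.850

0.850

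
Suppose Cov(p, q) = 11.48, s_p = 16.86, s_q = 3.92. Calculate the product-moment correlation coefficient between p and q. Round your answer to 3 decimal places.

0.174

r = Cov(p,q) / (s_p · s_q) = 11.48 / (16.86 × 3.92)
  = 11.48 / 66.0912 ≈ 0.174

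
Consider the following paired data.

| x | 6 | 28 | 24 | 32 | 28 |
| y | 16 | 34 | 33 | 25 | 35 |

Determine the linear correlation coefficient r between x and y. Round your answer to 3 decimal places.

0.741

n = 5, Σx = 118, Σy = 143, Σx² = 3204, Σy² = 4351, Σxy = 3620
nΣxy − ΣxΣy = 18100 − 16874 = 1226
nΣx² − (Σx)² = 16020 − 13924 = 2096; nΣy² − (Σy)² = 21755 − 20449 = 1306
r = 1226 / √(2096 × 1306) = 1226 / 1654.5017 ≈ 0.741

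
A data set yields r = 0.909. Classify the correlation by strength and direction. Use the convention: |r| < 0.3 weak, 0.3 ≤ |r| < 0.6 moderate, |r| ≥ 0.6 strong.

strong positive

r = 0.909 > 0 so the relationship is positive.
|r| = 0.909, which falls in the strong range.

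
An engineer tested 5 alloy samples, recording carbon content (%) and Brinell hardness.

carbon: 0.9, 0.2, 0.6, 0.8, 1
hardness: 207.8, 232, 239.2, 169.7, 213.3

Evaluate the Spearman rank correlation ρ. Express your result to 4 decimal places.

Rank carbon: 4, 1, 2, 3, 5
Rank hardness: 2, 4, 5, 1, 3
d = rank(carbon) − rank(hardness): 2, -3, -3, 2, 2; Σd² = 30
ρ = 1 − 6Σd² / [n(n²−1)] = 1 − 6×30 / (5×24) = 1 − 180/120 ≈ -0.5000

-0.5000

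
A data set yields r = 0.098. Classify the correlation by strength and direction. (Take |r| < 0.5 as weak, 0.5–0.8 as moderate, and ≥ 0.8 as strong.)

r = 0.098 > 0 so the relationship is positive.
|r| = 0.098, which falls in the weak range.

weak positive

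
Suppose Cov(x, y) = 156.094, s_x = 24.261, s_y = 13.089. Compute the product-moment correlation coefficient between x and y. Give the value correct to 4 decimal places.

r = Cov(x,y) / (s_x · s_y) = 156.094 / (24.261 × 13.089)
  = 156.094 / 317.5522 ≈ 0.4916

0.4916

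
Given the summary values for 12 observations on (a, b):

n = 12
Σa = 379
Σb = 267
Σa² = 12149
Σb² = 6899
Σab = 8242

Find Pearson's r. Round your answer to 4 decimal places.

r = (nΣab − ΣaΣb) / √[(nΣa² − (Σa)²)(nΣb² − (Σb)²)]
Numerator: 12×8242 − 379×267 = -2289
Denominator: √[(145788 − 143641)(82788 − 71289)] = √[2147 × 11499] = 4968.7376
r = -2289 / 4968.7376 ≈ -0.4607

-0.4607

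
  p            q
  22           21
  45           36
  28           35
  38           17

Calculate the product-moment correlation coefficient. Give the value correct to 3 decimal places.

n = 4, Σp = 133, Σq = 109, Σp² = 4737, Σq² = 3251, Σpq = 3708
nΣpq − ΣpΣq = 14832 − 14497 = 335
nΣp² − (Σp)² = 18948 − 17689 = 1259; nΣq² − (Σq)² = 13004 − 11881 = 1123
r = 335 / √(1259 × 1123) = 335 / 1189.0572 ≈ 0.282

0.282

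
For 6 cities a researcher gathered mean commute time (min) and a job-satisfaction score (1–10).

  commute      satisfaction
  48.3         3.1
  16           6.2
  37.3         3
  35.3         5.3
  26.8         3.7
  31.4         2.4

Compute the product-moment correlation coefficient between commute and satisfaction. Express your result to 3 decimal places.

-0.601

n = 6, Σx = 195.1, Σy = 23.7, Σx² = 6930.47, Σy² = 104.59, Σxy = 722.44
nΣxy − ΣxΣy = 4334.64 − 4623.87 = -289.23
nΣx² − (Σx)² = 41582.82 − 38064.01 = 3518.81; nΣy² − (Σy)² = 627.54 − 561.69 = 65.85
r = -289.23 / √(3518.81 × 65.85) = -289.23 / 481.3664 ≈ -0.601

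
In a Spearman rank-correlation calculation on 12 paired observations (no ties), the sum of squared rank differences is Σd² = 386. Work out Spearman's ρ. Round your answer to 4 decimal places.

-0.3497

ρ = 1 − 6Σd² / [n(n²−1)] = 1 − 6×386 / (12×143)
  = 1 − 2316/1716 = 1 − 1.34965 ≈ -0.3497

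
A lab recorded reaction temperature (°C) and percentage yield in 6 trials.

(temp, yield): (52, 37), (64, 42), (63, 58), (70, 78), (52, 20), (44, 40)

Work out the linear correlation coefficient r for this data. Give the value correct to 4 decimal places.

0.7390

n = 6, Σx = 345, Σy = 275, Σx² = 20309, Σy² = 14581, Σxy = 16526
nΣxy − ΣxΣy = 99156 − 94875 = 4281
nΣx² − (Σx)² = 121854 − 119025 = 2829; nΣy² − (Σy)² = 87486 − 75625 = 11861
r = 4281 / √(2829 × 11861) = 4281 / 5792.6478 ≈ 0.7390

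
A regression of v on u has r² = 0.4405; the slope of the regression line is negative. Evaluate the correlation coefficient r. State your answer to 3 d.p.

-0.664

|r| = √0.4405 = 0.664
The association is negative, so r = −0.664.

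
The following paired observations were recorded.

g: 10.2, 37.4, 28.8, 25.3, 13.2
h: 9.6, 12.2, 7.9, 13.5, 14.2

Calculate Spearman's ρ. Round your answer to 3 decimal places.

Rank g: 1, 5, 4, 3, 2
Rank h: 2, 3, 1, 4, 5
d = rank(g) − rank(h): -1, 2, 3, -1, -3; Σd² = 24
ρ = 1 − 6Σd² / [n(n²−1)] = 1 − 6×24 / (5×24) = 1 − 144/120 ≈ -0.200

-0.200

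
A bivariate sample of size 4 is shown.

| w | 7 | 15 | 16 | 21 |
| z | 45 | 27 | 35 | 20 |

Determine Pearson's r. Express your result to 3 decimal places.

-0.927

n = 4, Σw = 59, Σz = 127, Σw² = 971, Σz² = 4379, Σwz = 1700
nΣwz − ΣwΣz = 6800 − 7493 = -693
nΣw² − (Σw)² = 3884 − 3481 = 403; nΣz² − (Σz)² = 17516 − 16129 = 1387
r = -693 / √(403 × 1387) = -693 / 747.6369 ≈ -0.927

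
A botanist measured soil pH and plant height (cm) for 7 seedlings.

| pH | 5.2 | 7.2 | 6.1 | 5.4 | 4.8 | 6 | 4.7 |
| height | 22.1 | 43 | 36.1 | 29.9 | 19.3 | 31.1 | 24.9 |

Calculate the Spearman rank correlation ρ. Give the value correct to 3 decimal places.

Rank pH: 3, 7, 6, 4, 2, 5, 1
Rank height: 2, 7, 6, 4, 1, 5, 3
d = rank(pH) − rank(height): 1, 0, 0, 0, 1, 0, -2; Σd² = 6
ρ = 1 − 6Σd² / [n(n²−1)] = 1 − 6×6 / (7×48) = 1 − 36/336 ≈ 0.893

0.893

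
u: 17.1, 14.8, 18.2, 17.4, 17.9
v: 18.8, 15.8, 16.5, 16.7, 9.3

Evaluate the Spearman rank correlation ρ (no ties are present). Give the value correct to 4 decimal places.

-0.2000

Rank u: 2, 1, 5, 3, 4
Rank v: 5, 2, 3, 4, 1
d = rank(u) − rank(v): -3, -1, 2, -1, 3; Σd² = 24
ρ = 1 − 6Σd² / [n(n²−1)] = 1 − 6×24 / (5×24) = 1 − 144/120 ≈ -0.2000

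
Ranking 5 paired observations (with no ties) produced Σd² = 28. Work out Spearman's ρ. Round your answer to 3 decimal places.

-0.400

ρ = 1 − 6Σd² / [n(n²−1)] = 1 − 6×28 / (5×24)
  = 1 − 168/120 = 1 − 1.4000 ≈ -0.400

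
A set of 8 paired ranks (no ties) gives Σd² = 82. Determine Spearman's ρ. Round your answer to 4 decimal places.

ρ = 1 − 6Σd² / [n(n²−1)] = 1 − 6×82 / (8×63)
  = 1 − 492/504 = 1 − 0.97619 ≈ 0.0238

0.0238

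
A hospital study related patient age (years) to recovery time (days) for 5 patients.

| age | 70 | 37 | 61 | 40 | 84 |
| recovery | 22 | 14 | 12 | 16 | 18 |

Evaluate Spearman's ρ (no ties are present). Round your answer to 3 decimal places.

0.600

Rank age: 4, 1, 3, 2, 5
Rank recovery: 5, 2, 1, 3, 4
d = rank(age) − rank(recovery): -1, -1, 2, -1, 1; Σd² = 8
ρ = 1 − 6Σd² / [n(n²−1)] = 1 − 6×8 / (5×24) = 1 − 48/120 ≈ 0.600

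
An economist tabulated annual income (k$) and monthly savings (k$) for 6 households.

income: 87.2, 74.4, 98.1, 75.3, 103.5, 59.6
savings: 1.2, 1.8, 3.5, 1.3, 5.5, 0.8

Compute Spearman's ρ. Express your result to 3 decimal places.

Rank income: 4, 2, 5, 3, 6, 1
Rank savings: 2, 4, 5, 3, 6, 1
d = rank(income) − rank(savings): 2, -2, 0, 0, 0, 0; Σd² = 8
ρ = 1 − 6Σd² / [n(n²−1)] = 1 − 6×8 / (6×35) = 1 − 48/210 ≈ 0.771

0.771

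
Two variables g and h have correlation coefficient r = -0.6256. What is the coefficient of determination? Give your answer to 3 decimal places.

0.391

r² = (-0.6256)² = 0.391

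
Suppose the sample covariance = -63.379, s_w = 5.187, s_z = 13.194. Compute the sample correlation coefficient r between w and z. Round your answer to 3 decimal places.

r = Cov(w,z) / (s_w · s_z) = -63.379 / (5.187 × 13.194)
  = -63.379 / 68.4373 ≈ -0.926

-0.926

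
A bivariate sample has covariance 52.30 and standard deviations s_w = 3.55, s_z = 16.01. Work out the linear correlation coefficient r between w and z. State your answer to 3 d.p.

r = Cov(w,z) / (s_w · s_z) = 52.30 / (3.55 × 16.01)
  = 52.30 / 56.8355 ≈ 0.920

0.920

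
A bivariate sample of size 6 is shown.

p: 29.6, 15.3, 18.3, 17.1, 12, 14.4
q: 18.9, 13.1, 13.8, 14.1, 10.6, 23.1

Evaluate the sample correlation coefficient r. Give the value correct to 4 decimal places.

0.3463

n = 6, Σp = 106.7, Σq = 93.6, Σp² = 2088.91, Σq² = 1564.04, Σpq = 1713.36
nΣpq − ΣpΣq = 10280.16 − 9987.12 = 293.04
nΣp² − (Σp)² = 12533.46 − 11384.89 = 1148.57; nΣq² − (Σq)² = 9384.24 − 8760.96 = 623.28
r = 293.04 / √(1148.57 × 623.28) = 293.04 / 846.0973 ≈ 0.3463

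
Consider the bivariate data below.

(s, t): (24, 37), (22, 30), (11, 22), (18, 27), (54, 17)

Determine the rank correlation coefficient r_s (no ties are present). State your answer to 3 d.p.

0.000

Rank s: 4, 3, 1, 2, 5
Rank t: 5, 4, 2, 3, 1
d = rank(s) − rank(t): -1, -1, -1, -1, 4; Σd² = 20
ρ = 1 − 6Σd² / [n(n²−1)] = 1 − 6×20 / (5×24) = 1 − 120/120 ≈ 0.000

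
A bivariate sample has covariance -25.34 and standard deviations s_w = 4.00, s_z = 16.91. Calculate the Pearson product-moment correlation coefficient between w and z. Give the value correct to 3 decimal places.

r = Cov(w,z) / (s_w · s_z) = -25.34 / (4.00 × 16.91)
  = -25.34 / 67.6400 ≈ -0.375

-0.375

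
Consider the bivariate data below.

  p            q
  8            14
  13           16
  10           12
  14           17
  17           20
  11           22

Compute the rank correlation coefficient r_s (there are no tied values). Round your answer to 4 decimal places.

0.6000

Rank p: 1, 4, 2, 5, 6, 3
Rank q: 2, 3, 1, 4, 5, 6
d = rank(p) − rank(q): -1, 1, 1, 1, 1, -3; Σd² = 14
ρ = 1 − 6Σd² / [n(n²−1)] = 1 − 6×14 / (6×35) = 1 − 84/210 ≈ 0.6000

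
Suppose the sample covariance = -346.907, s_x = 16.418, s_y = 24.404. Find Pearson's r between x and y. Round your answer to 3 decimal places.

r = Cov(x,y) / (s_x · s_y) = -346.907 / (16.418 × 24.404)
  = -346.907 / 400.6649 ≈ -0.866

-0.866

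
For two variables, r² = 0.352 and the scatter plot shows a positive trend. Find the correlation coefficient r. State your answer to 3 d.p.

0.593

|r| = √0.352 = 0.593
The association is positive, so r = 0.593.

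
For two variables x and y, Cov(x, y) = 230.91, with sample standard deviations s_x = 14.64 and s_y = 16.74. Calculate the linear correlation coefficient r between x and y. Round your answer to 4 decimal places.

0.9422

r = Cov(x,y) / (s_x · s_y) = 230.91 / (14.64 × 16.74)
  = 230.91 / 245.0736 ≈ 0.9422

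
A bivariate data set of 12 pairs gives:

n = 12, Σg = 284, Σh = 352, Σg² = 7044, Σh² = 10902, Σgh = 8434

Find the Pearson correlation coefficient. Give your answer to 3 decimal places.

r = (nΣgh − ΣgΣh) / √[(nΣg² − (Σg)²)(nΣh² − (Σh)²)]
Numerator: 12×8434 − 284×352 = 1240
Denominator: √[(84528 − 80656)(130824 − 123904)] = √[3872 × 6920] = 5176.3153
r = 1240 / 5176.3153 ≈ 0.240

0.240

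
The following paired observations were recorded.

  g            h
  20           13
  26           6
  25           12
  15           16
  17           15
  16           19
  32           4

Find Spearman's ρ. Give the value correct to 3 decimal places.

-0.964

Rank g: 4, 6, 5, 1, 3, 2, 7
Rank h: 4, 2, 3, 6, 5, 7, 1
d = rank(g) − rank(h): 0, 4, 2, -5, -2, -5, 6; Σd² = 110
ρ = 1 − 6Σd² / [n(n²−1)] = 1 − 6×110 / (7×48) = 1 − 660/336 ≈ -0.964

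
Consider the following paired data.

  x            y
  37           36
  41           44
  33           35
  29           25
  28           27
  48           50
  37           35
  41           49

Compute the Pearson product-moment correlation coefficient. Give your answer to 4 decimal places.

n = 8, Σx = 294, Σy = 301, Σx² = 11118, Σy² = 11937, Σxy = 11476
nΣxy − ΣxΣy = 91808 − 88494 = 3314
nΣx² − (Σx)² = 88944 − 86436 = 2508; nΣy² − (Σy)² = 95496 − 90601 = 4895
r = 3314 / √(2508 × 4895) = 3314 / 3503.8065 ≈ 0.9458

0.9458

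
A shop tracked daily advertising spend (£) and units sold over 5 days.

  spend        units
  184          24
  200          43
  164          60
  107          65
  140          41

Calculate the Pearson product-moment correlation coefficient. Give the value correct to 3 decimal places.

-0.622

n = 5, Σx = 795, Σy = 233, Σx² = 131801, Σy² = 11931, Σxy = 35551
nΣxy − ΣxΣy = 177755 − 185235 = -7480
nΣx² − (Σx)² = 659005 − 632025 = 26980; nΣy² − (Σy)² = 59655 − 54289 = 5366
r = -7480 / √(26980 × 5366) = -7480 / 12032.2350 ≈ -0.622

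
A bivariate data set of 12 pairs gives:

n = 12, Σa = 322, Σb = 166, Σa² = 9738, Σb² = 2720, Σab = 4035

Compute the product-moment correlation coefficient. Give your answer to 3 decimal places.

-0.615

r = (nΣab − ΣaΣb) / √[(nΣa² − (Σa)²)(nΣb² − (Σb)²)]
Numerator: 12×4035 − 322×166 = -5032
Denominator: √[(116856 − 103684)(32640 − 27556)] = √[13172 × 5084] = 8183.3030
r = -5032 / 8183.3030 ≈ -0.615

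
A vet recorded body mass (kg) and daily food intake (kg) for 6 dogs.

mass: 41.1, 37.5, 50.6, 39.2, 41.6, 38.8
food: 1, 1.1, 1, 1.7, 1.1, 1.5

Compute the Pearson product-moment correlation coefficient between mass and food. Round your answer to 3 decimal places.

-0.475

n = 6, Σx = 248.8, Σy = 7.4, Σx² = 10428.46, Σy² = 9.56, Σxy = 303.55
nΣxy − ΣxΣy = 1821.3 − 1841.12 = -19.82
nΣx² − (Σx)² = 62570.76 − 61901.44 = 669.32; nΣy² − (Σy)² = 57.36 − 54.76 = 2.6
r = -19.82 / √(669.32 × 2.6) = -19.82 / 41.7161 ≈ -0.475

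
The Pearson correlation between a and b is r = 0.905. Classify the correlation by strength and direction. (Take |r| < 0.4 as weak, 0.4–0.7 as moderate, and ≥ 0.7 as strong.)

strong positive

r = 0.905 > 0 so the relationship is positive.
|r| = 0.905, which falls in the strong range.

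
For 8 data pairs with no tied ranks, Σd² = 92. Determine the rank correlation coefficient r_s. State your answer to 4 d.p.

ρ = 1 − 6Σd² / [n(n²−1)] = 1 − 6×92 / (8×63)
  = 1 − 552/504 = 1 − 1.09524 ≈ -0.0952

-0.0952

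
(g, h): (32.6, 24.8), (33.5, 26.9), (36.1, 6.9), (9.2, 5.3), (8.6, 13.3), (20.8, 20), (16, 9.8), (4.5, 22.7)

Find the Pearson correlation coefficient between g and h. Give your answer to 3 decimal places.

0.245

n = 8, Σg = 161.3, Σh = 129.7, Σg² = 4355.71, Σh² = 2602.57, Σgh = 2796.81
nΣgh − ΣgΣh = 22374.48 − 20920.61 = 1453.87
nΣg² − (Σg)² = 34845.68 − 26017.69 = 8827.99; nΣh² − (Σh)² = 20820.56 − 16822.09 = 3998.47
r = 1453.87 / √(8827.99 × 3998.47) = 1453.87 / 5941.2501 ≈ 0.245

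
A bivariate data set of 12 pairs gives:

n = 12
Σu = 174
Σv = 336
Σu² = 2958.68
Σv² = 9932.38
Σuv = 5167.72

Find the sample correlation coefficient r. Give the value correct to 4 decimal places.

r = (nΣuv − ΣuΣv) / √[(nΣu² − (Σu)²)(nΣv² − (Σv)²)]
Numerator: 12×5167.72 − 174×336 = 3548.64
Denominator: √[(35504.16 − 30276)(119188.56 − 112896)] = √[5228.16 × 6292.56] = 5735.7223
r = 3548.64 / 5735.7223 ≈ 0.6187

0.6187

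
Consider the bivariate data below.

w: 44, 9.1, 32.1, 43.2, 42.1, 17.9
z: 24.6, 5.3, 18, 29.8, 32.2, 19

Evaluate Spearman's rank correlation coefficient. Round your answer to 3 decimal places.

Rank w: 6, 1, 3, 5, 4, 2
Rank z: 4, 1, 2, 5, 6, 3
d = rank(w) − rank(z): 2, 0, 1, 0, -2, -1; Σd² = 10
ρ = 1 − 6Σd² / [n(n²−1)] = 1 − 6×10 / (6×35) = 1 − 60/210 ≈ 0.714

0.714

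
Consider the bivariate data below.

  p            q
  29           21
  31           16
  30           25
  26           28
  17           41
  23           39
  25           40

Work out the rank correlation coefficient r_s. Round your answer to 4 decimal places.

-0.9286

Rank p: 5, 7, 6, 4, 1, 2, 3
Rank q: 2, 1, 3, 4, 7, 5, 6
d = rank(p) − rank(q): 3, 6, 3, 0, -6, -3, -3; Σd² = 108
ρ = 1 − 6Σd² / [n(n²−1)] = 1 − 6×108 / (7×48) = 1 − 648/336 ≈ -0.9286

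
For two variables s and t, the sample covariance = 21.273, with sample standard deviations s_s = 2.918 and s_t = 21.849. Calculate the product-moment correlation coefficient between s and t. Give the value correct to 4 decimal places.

r = Cov(s,t) / (s_s · s_t) = 21.273 / (2.918 × 21.849)
  = 21.273 / 63.7554 ≈ 0.3337

0.3337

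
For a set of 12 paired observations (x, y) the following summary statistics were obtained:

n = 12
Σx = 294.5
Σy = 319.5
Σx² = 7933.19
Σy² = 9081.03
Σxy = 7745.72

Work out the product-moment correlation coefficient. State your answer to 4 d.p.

r = (nΣxy − ΣxΣy) / √[(nΣx² − (Σx)²)(nΣy² − (Σy)²)]
Numerator: 12×7745.72 − 294.5×319.5 = -1144.11
Denominator: √[(95198.28 − 86730.25)(108972.36 − 102080.25)] = √[8468.03 × 6892.11] = 7639.5415
r = -1144.11 / 7639.5415 ≈ -0.1498

-0.1498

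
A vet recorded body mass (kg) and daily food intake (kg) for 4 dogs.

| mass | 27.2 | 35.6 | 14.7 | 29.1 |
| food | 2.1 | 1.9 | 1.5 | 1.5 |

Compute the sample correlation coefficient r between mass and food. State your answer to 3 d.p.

0.497

n = 4, Σx = 106.6, Σy = 7, Σx² = 3070.1, Σy² = 12.52, Σxy = 190.46
nΣxy − ΣxΣy = 761.84 − 746.2 = 15.64
nΣx² − (Σx)² = 12280.4 − 11363.56 = 916.84; nΣy² − (Σy)² = 50.08 − 49 = 1.08
r = 15.64 / √(916.84 × 1.08) = 15.64 / 31.4672 ≈ 0.497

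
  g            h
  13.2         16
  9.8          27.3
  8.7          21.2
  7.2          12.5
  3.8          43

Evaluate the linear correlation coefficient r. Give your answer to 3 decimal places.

-0.654

n = 5, Σg = 42.7, Σh = 120, Σg² = 412.25, Σh² = 3455.98, Σgh = 916.58
nΣgh − ΣgΣh = 4582.9 − 5124 = -541.1
nΣg² − (Σg)² = 2061.25 − 1823.29 = 237.96; nΣh² − (Σh)² = 17279.9 − 14400 = 2879.9
r = -541.1 / √(237.96 × 2879.9) = -541.1 / 827.8291 ≈ -0.654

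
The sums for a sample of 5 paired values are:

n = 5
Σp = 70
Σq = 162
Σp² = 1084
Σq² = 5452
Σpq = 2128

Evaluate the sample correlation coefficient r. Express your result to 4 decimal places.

-0.9631

r = (nΣpq − ΣpΣq) / √[(nΣp² − (Σp)²)(nΣq² − (Σq)²)]
Numerator: 5×2128 − 70×162 = -700
Denominator: √[(5420 − 4900)(27260 − 26244)] = √[520 × 1016] = 726.8562
r = -700 / 726.8562 ≈ -0.9631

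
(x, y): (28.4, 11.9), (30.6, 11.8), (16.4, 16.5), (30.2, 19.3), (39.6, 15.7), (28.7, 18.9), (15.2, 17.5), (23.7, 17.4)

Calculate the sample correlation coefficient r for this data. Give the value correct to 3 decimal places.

-0.225

n = 8, Σx = 212.8, Σy = 129, Σx² = 6108.5, Σy² = 2138.3, Σxy = 3395.03
nΣxy − ΣxΣy = 27160.24 − 27451.2 = -290.96
nΣx² − (Σx)² = 48868 − 45283.84 = 3584.16; nΣy² − (Σy)² = 17106.4 − 16641 = 465.4
r = -290.96 / √(3584.16 × 465.4) = -290.96 / 1291.5371 ≈ -0.225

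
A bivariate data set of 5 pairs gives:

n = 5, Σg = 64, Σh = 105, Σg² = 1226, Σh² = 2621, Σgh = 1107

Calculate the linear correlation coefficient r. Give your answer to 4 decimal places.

r = (nΣgh − ΣgΣh) / √[(nΣg² − (Σg)²)(nΣh² − (Σh)²)]
Numerator: 5×1107 − 64×105 = -1185
Denominator: √[(6130 − 4096)(13105 − 11025)] = √[2034 × 2080] = 2056.8714
r = -1185 / 2056.8714 ≈ -0.5761

-0.5761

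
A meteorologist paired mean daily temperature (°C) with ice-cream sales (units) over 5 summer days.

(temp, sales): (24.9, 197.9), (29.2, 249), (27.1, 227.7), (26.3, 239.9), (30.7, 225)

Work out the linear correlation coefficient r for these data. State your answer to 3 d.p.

n = 5, Σx = 138.2, Σy = 1139.5, Σx² = 3841.24, Σy² = 261189.71, Σxy = 31586.05
nΣxy − ΣxΣy = 157930.25 − 157478.9 = 451.35
nΣx² − (Σx)² = 19206.2 − 19099.24 = 106.96; nΣy² − (Σy)² = 1305948.55 − 1298460.25 = 7488.3
r = 451.35 / √(106.96 × 7488.3) = 451.35 / 894.9573 ≈ 0.504

0.504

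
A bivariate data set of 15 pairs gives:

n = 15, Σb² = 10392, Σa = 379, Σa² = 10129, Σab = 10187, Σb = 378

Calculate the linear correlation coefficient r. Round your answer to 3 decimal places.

r = (nΣab − ΣaΣb) / √[(nΣa² − (Σa)²)(nΣb² − (Σb)²)]
Numerator: 15×10187 − 379×378 = 9543
Denominator: √[(151935 − 143641)(155880 − 142884)] = √[8294 × 12996] = 10382.1397
r = 9543 / 10382.1397 ≈ 0.919

0.919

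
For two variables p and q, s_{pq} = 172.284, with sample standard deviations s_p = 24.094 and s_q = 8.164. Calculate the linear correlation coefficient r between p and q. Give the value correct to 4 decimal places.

r = Cov(p,q) / (s_p · s_q) = 172.284 / (24.094 × 8.164)
  = 172.284 / 196.7034 ≈ 0.8759

0.8759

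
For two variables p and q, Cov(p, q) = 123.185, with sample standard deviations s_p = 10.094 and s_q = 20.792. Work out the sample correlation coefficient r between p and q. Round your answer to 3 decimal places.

r = Cov(p,q) / (s_p · s_q) = 123.185 / (10.094 × 20.792)
  = 123.185 / 209.8744 ≈ 0.587

0.587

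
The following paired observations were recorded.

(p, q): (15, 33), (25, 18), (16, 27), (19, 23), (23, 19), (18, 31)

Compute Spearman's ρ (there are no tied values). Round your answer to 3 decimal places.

Rank p: 1, 6, 2, 4, 5, 3
Rank q: 6, 1, 4, 3, 2, 5
d = rank(p) − rank(q): -5, 5, -2, 1, 3, -2; Σd² = 68
ρ = 1 − 6Σd² / [n(n²−1)] = 1 − 6×68 / (6×35) = 1 − 408/210 ≈ -0.943

-0.943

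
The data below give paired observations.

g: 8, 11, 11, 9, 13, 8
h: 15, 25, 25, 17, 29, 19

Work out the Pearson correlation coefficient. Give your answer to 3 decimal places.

n = 6, Σg = 60, Σh = 130, Σg² = 620, Σh² = 2966, Σgh = 1352
nΣgh − ΣgΣh = 8112 − 7800 = 312
nΣg² − (Σg)² = 3720 − 3600 = 120; nΣh² − (Σh)² = 17796 − 16900 = 896
r = 312 / √(120 × 896) = 312 / 327.9024 ≈ 0.952

0.952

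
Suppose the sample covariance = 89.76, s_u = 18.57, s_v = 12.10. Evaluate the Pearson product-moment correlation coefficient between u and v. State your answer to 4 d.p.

0.3995

r = Cov(u,v) / (s_u · s_v) = 89.76 / (18.57 × 12.10)
  = 89.76 / 224.6970 ≈ 0.3995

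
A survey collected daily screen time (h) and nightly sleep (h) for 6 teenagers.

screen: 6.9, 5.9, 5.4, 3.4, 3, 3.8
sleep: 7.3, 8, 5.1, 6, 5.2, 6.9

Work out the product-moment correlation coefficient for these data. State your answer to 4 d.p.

0.5562

n = 6, Σx = 28.4, Σy = 38.5, Σx² = 146.58, Σy² = 253.95, Σxy = 187.33
nΣxy − ΣxΣy = 1123.98 − 1093.4 = 30.58
nΣx² − (Σx)² = 879.48 − 806.56 = 72.92; nΣy² − (Σy)² = 1523.7 − 1482.25 = 41.45
r = 30.58 / √(72.92 × 41.45) = 30.58 / 54.9776 ≈ 0.5562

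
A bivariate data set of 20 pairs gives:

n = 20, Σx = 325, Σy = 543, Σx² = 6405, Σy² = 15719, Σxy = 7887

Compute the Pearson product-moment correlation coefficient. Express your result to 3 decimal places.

r = (nΣxy − ΣxΣy) / √[(nΣx² − (Σx)²)(nΣy² − (Σy)²)]
Numerator: 20×7887 − 325×543 = -18735
Denominator: √[(128100 − 105625)(314380 − 294849)] = √[22475 × 19531] = 20951.3538
r = -18735 / 20951.3538 ≈ -0.894

-0.894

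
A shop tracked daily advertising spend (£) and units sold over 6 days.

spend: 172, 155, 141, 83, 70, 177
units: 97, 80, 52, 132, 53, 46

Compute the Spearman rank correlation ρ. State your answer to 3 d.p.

-0.314

Rank spend: 5, 4, 3, 2, 1, 6
Rank units: 5, 4, 2, 6, 3, 1
d = rank(spend) − rank(units): 0, 0, 1, -4, -2, 5; Σd² = 46
ρ = 1 − 6Σd² / [n(n²−1)] = 1 − 6×46 / (6×35) = 1 − 276/210 ≈ -0.314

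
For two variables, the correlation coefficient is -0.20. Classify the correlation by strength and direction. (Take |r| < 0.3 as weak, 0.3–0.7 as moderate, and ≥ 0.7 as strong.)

weak negative

r = -0.20 < 0 so the relationship is negative.
|r| = 0.20, which falls in the weak range.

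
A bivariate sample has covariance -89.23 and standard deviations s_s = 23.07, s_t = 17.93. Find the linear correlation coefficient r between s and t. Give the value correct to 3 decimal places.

r = Cov(s,t) / (s_s · s_t) = -89.23 / (23.07 × 17.93)
  = -89.23 / 413.6451 ≈ -0.216

-0.216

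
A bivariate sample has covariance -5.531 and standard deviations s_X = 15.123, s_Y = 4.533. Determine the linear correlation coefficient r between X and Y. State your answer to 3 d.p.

-0.081

r = Cov(X,Y) / (s_X · s_Y) = -5.531 / (15.123 × 4.533)
  = -5.531 / 68.5526 ≈ -0.081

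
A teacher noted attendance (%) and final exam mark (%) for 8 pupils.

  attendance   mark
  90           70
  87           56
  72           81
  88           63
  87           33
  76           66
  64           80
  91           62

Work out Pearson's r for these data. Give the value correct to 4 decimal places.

n = 8, Σx = 655, Σy = 511, Σx² = 54319, Σy² = 34255, Σxy = 41197
nΣxy − ΣxΣy = 329576 − 334705 = -5129
nΣx² − (Σx)² = 434552 − 429025 = 5527; nΣy² − (Σy)² = 274040 − 261121 = 12919
r = -5129 / √(5527 × 12919) = -5129 / 8450.0481 ≈ -0.6070

-0.6070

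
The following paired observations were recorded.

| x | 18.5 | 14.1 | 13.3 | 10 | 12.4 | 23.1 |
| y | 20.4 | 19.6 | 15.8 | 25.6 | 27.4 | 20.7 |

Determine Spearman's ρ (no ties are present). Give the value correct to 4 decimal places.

Rank x: 5, 4, 3, 1, 2, 6
Rank y: 3, 2, 1, 5, 6, 4
d = rank(x) − rank(y): 2, 2, 2, -4, -4, 2; Σd² = 48
ρ = 1 − 6Σd² / [n(n²−1)] = 1 − 6×48 / (6×35) = 1 − 288/210 ≈ -0.3714

-0.3714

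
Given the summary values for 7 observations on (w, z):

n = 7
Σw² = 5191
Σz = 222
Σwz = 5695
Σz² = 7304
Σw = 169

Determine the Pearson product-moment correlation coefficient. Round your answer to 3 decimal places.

0.620

r = (nΣwz − ΣwΣz) / √[(nΣw² − (Σw)²)(nΣz² − (Σz)²)]
Numerator: 7×5695 − 169×222 = 2347
Denominator: √[(36337 − 28561)(51128 − 49284)] = √[7776 × 1844] = 3786.6798
r = 2347 / 3786.6798 ≈ 0.620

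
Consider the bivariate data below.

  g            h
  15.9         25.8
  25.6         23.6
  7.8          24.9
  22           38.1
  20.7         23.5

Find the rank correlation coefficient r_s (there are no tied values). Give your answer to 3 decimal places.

-0.100

Rank g: 2, 5, 1, 4, 3
Rank h: 4, 2, 3, 5, 1
d = rank(g) − rank(h): -2, 3, -2, -1, 2; Σd² = 22
ρ = 1 − 6Σd² / [n(n²−1)] = 1 − 6×22 / (5×24) = 1 − 132/120 ≈ -0.100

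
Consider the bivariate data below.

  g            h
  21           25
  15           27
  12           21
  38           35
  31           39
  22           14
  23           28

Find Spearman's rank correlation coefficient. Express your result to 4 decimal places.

0.7143

Rank g: 3, 2, 1, 7, 6, 4, 5
Rank h: 3, 4, 2, 6, 7, 1, 5
d = rank(g) − rank(h): 0, -2, -1, 1, -1, 3, 0; Σd² = 16
ρ = 1 − 6Σd² / [n(n²−1)] = 1 − 6×16 / (7×48) = 1 − 96/336 ≈ 0.7143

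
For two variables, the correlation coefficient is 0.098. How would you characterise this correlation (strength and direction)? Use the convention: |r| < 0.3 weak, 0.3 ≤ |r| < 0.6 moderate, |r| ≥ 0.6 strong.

weak positive

r = 0.098 > 0 so the relationship is positive.
|r| = 0.098, which falls in the weak range.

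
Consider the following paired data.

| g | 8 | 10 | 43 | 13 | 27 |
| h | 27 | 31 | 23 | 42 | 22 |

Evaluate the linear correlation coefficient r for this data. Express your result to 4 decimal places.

-0.5736

n = 5, Σg = 101, Σh = 145, Σg² = 2911, Σh² = 4467, Σgh = 2655
nΣgh − ΣgΣh = 13275 − 14645 = -1370
nΣg² − (Σg)² = 14555 − 10201 = 4354; nΣh² − (Σh)² = 22335 − 21025 = 1310
r = -1370 / √(4354 × 1310) = -1370 / 2388.2504 ≈ -0.5736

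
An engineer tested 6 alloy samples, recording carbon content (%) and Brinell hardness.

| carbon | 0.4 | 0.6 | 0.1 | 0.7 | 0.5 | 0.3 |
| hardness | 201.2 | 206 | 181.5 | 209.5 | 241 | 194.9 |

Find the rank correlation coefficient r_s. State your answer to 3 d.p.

Rank carbon: 3, 5, 1, 6, 4, 2
Rank hardness: 3, 4, 1, 5, 6, 2
d = rank(carbon) − rank(hardness): 0, 1, 0, 1, -2, 0; Σd² = 6
ρ = 1 − 6Σd² / [n(n²−1)] = 1 − 6×6 / (6×35) = 1 − 36/210 ≈ 0.829

0.829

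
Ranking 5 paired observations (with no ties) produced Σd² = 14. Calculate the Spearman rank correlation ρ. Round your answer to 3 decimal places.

ρ = 1 − 6Σd² / [n(n²−1)] = 1 − 6×14 / (5×24)
  = 1 − 84/120 = 1 − 0.7000 ≈ 0.300

0.300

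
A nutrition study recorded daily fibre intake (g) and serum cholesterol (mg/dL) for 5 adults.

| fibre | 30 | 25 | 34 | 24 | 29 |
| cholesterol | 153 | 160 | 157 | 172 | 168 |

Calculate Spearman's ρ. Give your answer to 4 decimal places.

Rank fibre: 4, 2, 5, 1, 3
Rank cholesterol: 1, 3, 2, 5, 4
d = rank(fibre) − rank(cholesterol): 3, -1, 3, -4, -1; Σd² = 36
ρ = 1 − 6Σd² / [n(n²−1)] = 1 − 6×36 / (5×24) = 1 − 216/120 ≈ -0.8000

-0.8000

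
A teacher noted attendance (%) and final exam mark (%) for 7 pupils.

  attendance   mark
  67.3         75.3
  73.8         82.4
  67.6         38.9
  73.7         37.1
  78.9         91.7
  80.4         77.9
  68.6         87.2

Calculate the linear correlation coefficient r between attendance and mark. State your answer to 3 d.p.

0.325

n = 7, Σx = 510.3, Σy = 490.5, Σx² = 37372.51, Σy² = 37430.61, Σxy = 35992.93
nΣxy − ΣxΣy = 251950.51 − 250302.15 = 1648.36
nΣx² − (Σx)² = 261607.57 − 260406.09 = 1201.48; nΣy² − (Σy)² = 262014.27 − 240590.25 = 21424.02
r = 1648.36 / √(1201.48 × 21424.02) = 1648.36 / 5073.5127 ≈ 0.325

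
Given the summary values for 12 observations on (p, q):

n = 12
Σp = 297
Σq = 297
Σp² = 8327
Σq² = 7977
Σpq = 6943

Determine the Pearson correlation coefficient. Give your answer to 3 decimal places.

r = (nΣpq − ΣpΣq) / √[(nΣp² − (Σp)²)(nΣq² − (Σq)²)]
Numerator: 12×6943 − 297×297 = -4893
Denominator: √[(99924 − 88209)(95724 − 88209)] = √[11715 × 7515] = 9382.8687
r = -4893 / 9382.8687 ≈ -0.521

-0.521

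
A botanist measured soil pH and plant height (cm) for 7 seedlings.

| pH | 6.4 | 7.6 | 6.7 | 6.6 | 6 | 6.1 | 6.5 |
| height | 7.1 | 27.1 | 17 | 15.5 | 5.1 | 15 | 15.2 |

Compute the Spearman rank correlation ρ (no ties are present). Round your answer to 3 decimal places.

Rank pH: 3, 7, 6, 5, 1, 2, 4
Rank height: 2, 7, 6, 5, 1, 3, 4
d = rank(pH) − rank(height): 1, 0, 0, 0, 0, -1, 0; Σd² = 2
ρ = 1 − 6Σd² / [n(n²−1)] = 1 − 6×2 / (7×48) = 1 − 12/336 ≈ 0.964

0.964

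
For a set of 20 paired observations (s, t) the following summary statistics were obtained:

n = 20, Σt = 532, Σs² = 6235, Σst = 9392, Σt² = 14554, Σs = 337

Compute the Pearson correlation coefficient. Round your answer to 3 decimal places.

r = (nΣst − ΣsΣt) / √[(nΣs² − (Σs)²)(nΣt² − (Σt)²)]
Numerator: 20×9392 − 337×532 = 8556
Denominator: √[(124700 − 113569)(291080 − 283024)] = √[11131 × 8056] = 9469.4950
r = 8556 / 9469.4950 ≈ 0.904

0.904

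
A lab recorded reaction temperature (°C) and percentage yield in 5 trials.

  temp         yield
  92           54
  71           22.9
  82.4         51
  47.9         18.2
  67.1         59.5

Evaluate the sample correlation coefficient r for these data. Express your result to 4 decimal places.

n = 5, Σx = 360.4, Σy = 205.6, Σx² = 27091.58, Σy² = 9912.9, Σxy = 15660.53
nΣxy − ΣxΣy = 78302.65 − 74098.24 = 4204.41
nΣx² − (Σx)² = 135457.9 − 129888.16 = 5569.74; nΣy² − (Σy)² = 49564.5 − 42271.36 = 7293.14
r = 4204.41 / √(5569.74 × 7293.14) = 4204.41 / 6373.4523 ≈ 0.6597

0.6597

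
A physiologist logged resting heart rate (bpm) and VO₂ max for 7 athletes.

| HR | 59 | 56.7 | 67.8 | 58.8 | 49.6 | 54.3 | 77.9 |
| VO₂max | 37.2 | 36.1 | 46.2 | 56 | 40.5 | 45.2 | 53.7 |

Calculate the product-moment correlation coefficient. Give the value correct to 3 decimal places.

0.537

n = 7, Σx = 424.1, Σy = 314.9, Σx² = 26227.23, Σy² = 14524.47, Σxy = 19313.22
nΣxy − ΣxΣy = 135192.54 − 133549.09 = 1643.45
nΣx² − (Σx)² = 183590.61 − 179860.81 = 3729.8; nΣy² − (Σy)² = 101671.29 − 99162.01 = 2509.28
r = 1643.45 / √(3729.8 × 2509.28) = 1643.45 / 3059.2667 ≈ 0.537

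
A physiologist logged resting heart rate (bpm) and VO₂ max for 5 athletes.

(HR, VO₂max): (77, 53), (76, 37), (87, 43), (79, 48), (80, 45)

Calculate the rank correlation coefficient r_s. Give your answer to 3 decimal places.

0.000

Rank HR: 2, 1, 5, 3, 4
Rank VO₂max: 5, 1, 2, 4, 3
d = rank(HR) − rank(VO₂max): -3, 0, 3, -1, 1; Σd² = 20
ρ = 1 − 6Σd² / [n(n²−1)] = 1 − 6×20 / (5×24) = 1 − 120/120 ≈ 0.000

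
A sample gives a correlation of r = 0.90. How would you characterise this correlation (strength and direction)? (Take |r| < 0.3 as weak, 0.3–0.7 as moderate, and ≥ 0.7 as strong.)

r = 0.90 > 0 so the relationship is positive.
|r| = 0.90, which falls in the strong range.

strong positive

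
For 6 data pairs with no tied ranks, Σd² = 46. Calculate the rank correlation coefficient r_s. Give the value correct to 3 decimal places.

ρ = 1 − 6Σd² / [n(n²−1)] = 1 − 6×46 / (6×35)
  = 1 − 276/210 = 1 − 1.3143 ≈ -0.314

-0.314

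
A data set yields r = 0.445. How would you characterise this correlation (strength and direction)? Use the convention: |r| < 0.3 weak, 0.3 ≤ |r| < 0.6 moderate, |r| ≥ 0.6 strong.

r = 0.445 > 0 so the relationship is positive.
|r| = 0.445, which falls in the moderate range.

moderate positive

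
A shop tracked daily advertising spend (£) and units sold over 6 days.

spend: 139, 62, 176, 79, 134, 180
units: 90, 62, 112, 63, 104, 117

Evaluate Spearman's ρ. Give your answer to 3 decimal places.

Rank spend: 4, 1, 5, 2, 3, 6
Rank units: 3, 1, 5, 2, 4, 6
d = rank(spend) − rank(units): 1, 0, 0, 0, -1, 0; Σd² = 2
ρ = 1 − 6Σd² / [n(n²−1)] = 1 − 6×2 / (6×35) = 1 − 12/210 ≈ 0.943

0.943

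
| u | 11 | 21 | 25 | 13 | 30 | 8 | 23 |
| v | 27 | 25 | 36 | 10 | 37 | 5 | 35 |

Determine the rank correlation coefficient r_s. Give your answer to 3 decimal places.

Rank u: 2, 4, 6, 3, 7, 1, 5
Rank v: 4, 3, 6, 2, 7, 1, 5
d = rank(u) − rank(v): -2, 1, 0, 1, 0, 0, 0; Σd² = 6
ρ = 1 − 6Σd² / [n(n²−1)] = 1 − 6×6 / (7×48) = 1 − 36/336 ≈ 0.893

0.893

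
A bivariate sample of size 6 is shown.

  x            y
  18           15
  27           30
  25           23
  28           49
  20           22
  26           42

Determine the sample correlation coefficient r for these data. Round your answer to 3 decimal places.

0.818

n = 6, Σx = 144, Σy = 181, Σx² = 3538, Σy² = 6303, Σxy = 4559
nΣxy − ΣxΣy = 27354 − 26064 = 1290
nΣx² − (Σx)² = 21228 − 20736 = 492; nΣy² − (Σy)² = 37818 − 32761 = 5057
r = 1290 / √(492 × 5057) = 1290 / 1577.3535 ≈ 0.818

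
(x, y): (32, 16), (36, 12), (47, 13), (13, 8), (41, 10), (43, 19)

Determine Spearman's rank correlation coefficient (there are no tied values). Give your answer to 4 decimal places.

0.4857

Rank x: 2, 3, 6, 1, 4, 5
Rank y: 5, 3, 4, 1, 2, 6
d = rank(x) − rank(y): -3, 0, 2, 0, 2, -1; Σd² = 18
ρ = 1 − 6Σd² / [n(n²−1)] = 1 − 6×18 / (6×35) = 1 − 108/210 ≈ 0.4857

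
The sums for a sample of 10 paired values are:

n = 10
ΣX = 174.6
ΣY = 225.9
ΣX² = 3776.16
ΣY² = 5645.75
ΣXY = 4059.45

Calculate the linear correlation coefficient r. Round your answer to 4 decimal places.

0.1834

r = (nΣXY − ΣXΣY) / √[(nΣX² − (ΣX)²)(nΣY² − (ΣY)²)]
Numerator: 10×4059.45 − 174.6×225.9 = 1152.36
Denominator: √[(37761.6 − 30485.16)(56457.5 − 51030.81)] = √[7276.44 × 5426.69] = 6283.8670
r = 1152.36 / 6283.8670 ≈ 0.1834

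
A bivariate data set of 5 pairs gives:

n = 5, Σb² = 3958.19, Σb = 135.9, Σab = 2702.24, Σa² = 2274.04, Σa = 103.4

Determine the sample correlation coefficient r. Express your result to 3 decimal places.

-0.571

r = (nΣab − ΣaΣb) / √[(nΣa² − (Σa)²)(nΣb² − (Σb)²)]
Numerator: 5×2702.24 − 103.4×135.9 = -540.86
Denominator: √[(11370.2 − 10691.56)(19790.95 − 18468.81)] = √[678.64 × 1322.14] = 947.2366
r = -540.86 / 947.2366 ≈ -0.571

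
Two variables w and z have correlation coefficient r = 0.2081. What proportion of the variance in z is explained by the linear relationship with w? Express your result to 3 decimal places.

r² = (0.2081)² = 0.043

0.043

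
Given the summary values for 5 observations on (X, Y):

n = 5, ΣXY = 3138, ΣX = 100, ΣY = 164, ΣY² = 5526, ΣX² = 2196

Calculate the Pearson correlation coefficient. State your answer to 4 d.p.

-0.8371

r = (nΣXY − ΣXΣY) / √[(nΣX² − (ΣX)²)(nΣY² − (ΣY)²)]
Numerator: 5×3138 − 100×164 = -710
Denominator: √[(10980 − 10000)(27630 − 26896)] = √[980 × 734] = 848.1273
r = -710 / 848.1273 ≈ -0.8371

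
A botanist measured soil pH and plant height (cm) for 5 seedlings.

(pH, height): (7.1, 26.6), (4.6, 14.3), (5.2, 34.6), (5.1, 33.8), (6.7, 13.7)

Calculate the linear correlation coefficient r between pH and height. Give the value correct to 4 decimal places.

n = 5, Σx = 28.7, Σy = 123, Σx² = 169.51, Σy² = 3439.34, Σxy = 698.73
nΣxy − ΣxΣy = 3493.65 − 3530.1 = -36.45
nΣx² − (Σx)² = 847.55 − 823.69 = 23.86; nΣy² − (Σy)² = 17196.7 − 15129 = 2067.7
r = -36.45 / √(23.86 × 2067.7) = -36.45 / 222.1156 ≈ -0.1641

-0.1641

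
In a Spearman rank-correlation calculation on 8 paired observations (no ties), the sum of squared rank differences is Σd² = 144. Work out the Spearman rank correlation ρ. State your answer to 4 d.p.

-0.7143

ρ = 1 − 6Σd² / [n(n²−1)] = 1 − 6×144 / (8×63)
  = 1 − 864/504 = 1 − 1.71429 ≈ -0.7143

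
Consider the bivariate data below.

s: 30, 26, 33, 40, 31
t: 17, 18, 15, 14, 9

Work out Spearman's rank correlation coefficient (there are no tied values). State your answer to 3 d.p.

-0.700

Rank s: 2, 1, 4, 5, 3
Rank t: 4, 5, 3, 2, 1
d = rank(s) − rank(t): -2, -4, 1, 3, 2; Σd² = 34
ρ = 1 − 6Σd² / [n(n²−1)] = 1 − 6×34 / (5×24) = 1 − 204/120 ≈ -0.700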